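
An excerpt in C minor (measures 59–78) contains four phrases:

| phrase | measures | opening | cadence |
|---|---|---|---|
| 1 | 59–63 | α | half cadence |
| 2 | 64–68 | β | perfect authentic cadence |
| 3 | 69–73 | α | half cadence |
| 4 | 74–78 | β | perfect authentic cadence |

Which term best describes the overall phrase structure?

The cadence pattern HC–PAC–HC–PAC is weak–strong twice, and phrases 3–4 restate phrases 1–2: a period heard twice, not a double period (which would end weakly at phrase 2).

repeated period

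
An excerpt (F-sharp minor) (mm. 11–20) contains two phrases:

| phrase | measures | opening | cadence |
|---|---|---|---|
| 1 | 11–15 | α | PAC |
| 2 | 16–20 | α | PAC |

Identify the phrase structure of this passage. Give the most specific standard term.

repeated phrase

Both phrases have the same opening (α) and the same cadence (perfect authentic cadence): the second is a restatement, not a consequent, so this is a repeated phrase rather than a period.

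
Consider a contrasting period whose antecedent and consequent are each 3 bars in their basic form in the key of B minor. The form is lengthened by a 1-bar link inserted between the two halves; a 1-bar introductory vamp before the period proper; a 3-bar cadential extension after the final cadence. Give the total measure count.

11 measures

Basic contrasting period: 3 + 3 = 6 bars.
6 (basic form) + 1 (link) + 1 (introduction) + 3 (cadential extension) = 11.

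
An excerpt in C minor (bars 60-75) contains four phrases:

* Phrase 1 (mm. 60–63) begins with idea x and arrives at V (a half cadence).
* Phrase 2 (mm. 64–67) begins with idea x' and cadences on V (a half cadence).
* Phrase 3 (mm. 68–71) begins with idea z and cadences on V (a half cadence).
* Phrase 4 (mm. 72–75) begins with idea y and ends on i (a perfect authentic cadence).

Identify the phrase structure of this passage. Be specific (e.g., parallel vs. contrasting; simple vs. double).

Four phrases in two halves: the first half (mm. 60–67) ends with a half cadence, the second (mm. 68-75) with a perfect authentic cadence — a large antecedent–consequent pair, i.e. a double period.
Phrase 3 begins with different material from phrase 1, making it contrasting.

contrasting double period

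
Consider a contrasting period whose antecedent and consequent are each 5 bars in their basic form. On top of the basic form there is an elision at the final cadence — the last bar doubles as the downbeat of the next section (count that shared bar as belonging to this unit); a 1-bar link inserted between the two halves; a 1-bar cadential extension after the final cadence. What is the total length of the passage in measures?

12 measures

Basic contrasting period: 5 + 5 = 10 bars.
10 (basic form) + 1 (link) + 1 (cadential extension) = 12.
The elision shares a bar with the next section but does not change this unit's count.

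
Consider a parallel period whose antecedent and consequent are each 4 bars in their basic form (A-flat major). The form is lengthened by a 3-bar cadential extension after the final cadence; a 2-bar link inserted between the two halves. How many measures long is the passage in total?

Basic parallel period: 4 + 4 = 8 bars.
8 (basic form) + 3 (cadential extension) + 2 (link) = 13.

13 measures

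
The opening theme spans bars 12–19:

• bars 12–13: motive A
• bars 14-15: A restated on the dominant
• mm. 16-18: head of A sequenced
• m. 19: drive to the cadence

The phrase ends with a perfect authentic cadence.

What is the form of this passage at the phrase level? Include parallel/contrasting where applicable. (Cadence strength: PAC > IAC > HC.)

Basic idea (bars 12–13) + its repetition (mm. 14–15) form the presentation; fragmentation and cadence (mm. 16-19) form the continuation — the 8-bar whole is a sentence.

sentence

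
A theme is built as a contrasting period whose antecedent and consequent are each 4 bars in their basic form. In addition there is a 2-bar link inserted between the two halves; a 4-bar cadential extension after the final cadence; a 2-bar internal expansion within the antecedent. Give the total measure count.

16 measures

Basic contrasting period: 4 + 4 = 8 bars.
8 (basic form) + 2 (link) + 4 (cadential extension) + 2 (internal expansion) = 16.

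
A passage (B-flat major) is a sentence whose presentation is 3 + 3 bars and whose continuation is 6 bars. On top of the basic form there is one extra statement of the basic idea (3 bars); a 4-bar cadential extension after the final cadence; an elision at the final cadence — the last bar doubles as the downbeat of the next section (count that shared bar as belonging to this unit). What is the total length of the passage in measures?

Basic sentence: 3 + 3 + 6 = 12 bars.
12 (basic form) + 3 (extra statement) + 4 (cadential extension) = 19.
The elision shares a bar with the next section but does not change this unit's count.

19 measures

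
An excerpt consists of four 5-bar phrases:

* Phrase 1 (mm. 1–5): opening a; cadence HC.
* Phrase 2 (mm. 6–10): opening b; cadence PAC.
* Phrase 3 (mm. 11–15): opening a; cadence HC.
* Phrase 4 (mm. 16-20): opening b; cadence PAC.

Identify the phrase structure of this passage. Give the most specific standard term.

The cadence pattern HC–PAC–HC–PAC is weak–strong twice, and phrases 3–4 restate phrases 1–2: a period heard twice, not a double period (which would end weakly at phrase 2).

repeated period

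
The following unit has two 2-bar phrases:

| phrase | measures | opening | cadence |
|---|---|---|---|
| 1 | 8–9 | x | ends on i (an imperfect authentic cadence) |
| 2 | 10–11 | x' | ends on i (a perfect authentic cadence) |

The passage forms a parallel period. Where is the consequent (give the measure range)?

The antecedent is the phrase ending with the weaker cadence (imperfect authentic cadence, phrase 1) and the consequent the one ending more conclusively (perfect authentic cadence, phrase 2); the consequent is bars 10–11.

measures 10–11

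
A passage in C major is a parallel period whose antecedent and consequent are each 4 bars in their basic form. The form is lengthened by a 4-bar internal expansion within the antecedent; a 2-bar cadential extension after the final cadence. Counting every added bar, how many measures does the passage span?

Basic parallel period: 4 + 4 = 8 bars.
8 (basic form) + 4 (internal expansion) + 2 (cadential extension) = 14.

14 measures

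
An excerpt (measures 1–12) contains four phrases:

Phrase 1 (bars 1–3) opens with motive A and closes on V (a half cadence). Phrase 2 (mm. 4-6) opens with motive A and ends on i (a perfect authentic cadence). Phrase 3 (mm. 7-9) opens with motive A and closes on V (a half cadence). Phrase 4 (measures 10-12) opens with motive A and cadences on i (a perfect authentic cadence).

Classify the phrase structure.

repeated period

The cadence pattern HC–PAC–HC–PAC is weak–strong twice, and phrases 3–4 restate phrases 1–2: a period heard twice, not a double period (which would end weakly at phrase 2).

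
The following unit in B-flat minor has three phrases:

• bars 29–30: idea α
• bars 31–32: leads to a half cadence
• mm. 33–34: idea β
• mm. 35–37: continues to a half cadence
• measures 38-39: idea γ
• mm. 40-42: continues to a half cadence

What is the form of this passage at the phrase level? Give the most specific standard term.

The final phrase closes with a half cadence, which is not stronger than the preceding half cadence; the 3 phrases lack an overall antecedent–consequent design and so form a phrase group.

phrase group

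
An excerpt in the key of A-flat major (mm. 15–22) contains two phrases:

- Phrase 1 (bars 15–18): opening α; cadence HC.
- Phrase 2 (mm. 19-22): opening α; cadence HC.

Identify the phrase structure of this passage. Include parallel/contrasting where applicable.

Both phrases have the same opening (α) and the same cadence (half cadence): the second is a restatement, not a consequent, so this is a repeated phrase rather than a period.

repeated phrase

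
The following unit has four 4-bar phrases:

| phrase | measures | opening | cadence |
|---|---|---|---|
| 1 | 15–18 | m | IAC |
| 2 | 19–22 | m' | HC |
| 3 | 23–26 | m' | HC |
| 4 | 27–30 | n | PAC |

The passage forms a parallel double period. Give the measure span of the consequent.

In a double period the first pair of phrases (ending half cadence) is the large antecedent and the second pair (ending perfect authentic cadence) is the large consequent; the consequent is measures 23–30.

measures 23–30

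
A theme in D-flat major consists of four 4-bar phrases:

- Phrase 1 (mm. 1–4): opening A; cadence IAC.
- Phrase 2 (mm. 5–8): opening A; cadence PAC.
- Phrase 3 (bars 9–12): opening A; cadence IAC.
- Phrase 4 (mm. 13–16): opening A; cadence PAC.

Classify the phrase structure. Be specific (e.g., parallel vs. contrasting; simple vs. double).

The cadence pattern IAC–PAC–IAC–PAC is weak–strong twice, and phrases 3–4 restate phrases 1–2: a period heard twice, not a double period (which would end weakly at phrase 2).

repeated period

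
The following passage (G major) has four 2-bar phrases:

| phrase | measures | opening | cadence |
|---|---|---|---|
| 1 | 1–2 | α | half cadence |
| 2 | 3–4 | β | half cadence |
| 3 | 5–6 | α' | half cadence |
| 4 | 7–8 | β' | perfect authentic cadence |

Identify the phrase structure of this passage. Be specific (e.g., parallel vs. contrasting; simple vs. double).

Four phrases in two halves: the first half (mm. 1–4) ends with a half cadence, the second (mm. 5–8) with a perfect authentic cadence — a large antecedent–consequent pair, i.e. a double period.
Phrase 3 begins with the same material as phrase 1, making it parallel.

parallel double period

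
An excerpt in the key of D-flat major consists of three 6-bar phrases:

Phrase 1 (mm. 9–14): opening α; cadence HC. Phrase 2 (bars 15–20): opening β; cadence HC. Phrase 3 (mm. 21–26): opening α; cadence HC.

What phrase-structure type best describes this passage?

phrase group

The final phrase closes with a half cadence, which is not stronger than the preceding half cadence; the 3 phrases lack an overall antecedent–consequent design and so form a phrase group.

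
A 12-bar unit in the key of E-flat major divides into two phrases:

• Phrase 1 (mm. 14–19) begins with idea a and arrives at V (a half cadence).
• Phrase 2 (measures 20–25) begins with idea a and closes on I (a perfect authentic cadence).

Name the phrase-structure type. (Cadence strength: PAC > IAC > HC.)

Phrase 1 ends with a half cadence (weaker) and phrase 2 with a perfect authentic cadence (stronger): antecedent + consequent = a period.
The two phrases open with the same material (a / a), so the period is parallel.

parallel period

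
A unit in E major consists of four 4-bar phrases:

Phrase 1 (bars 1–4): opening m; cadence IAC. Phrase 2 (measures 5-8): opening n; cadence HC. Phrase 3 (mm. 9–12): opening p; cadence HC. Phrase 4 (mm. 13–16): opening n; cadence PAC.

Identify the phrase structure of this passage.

Four phrases in two halves: the first half (mm. 1–8) ends with a half cadence, the second (measures 9-16) with a perfect authentic cadence — a large antecedent–consequent pair, i.e. a double period.
Phrase 3 begins with different material from phrase 1, making it contrasting.

contrasting double period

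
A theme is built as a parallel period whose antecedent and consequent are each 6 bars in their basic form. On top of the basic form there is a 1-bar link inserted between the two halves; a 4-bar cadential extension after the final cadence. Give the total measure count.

17 measures

Basic parallel period: 6 + 6 = 12 bars.
12 (basic form) + 1 (link) + 4 (cadential extension) = 17.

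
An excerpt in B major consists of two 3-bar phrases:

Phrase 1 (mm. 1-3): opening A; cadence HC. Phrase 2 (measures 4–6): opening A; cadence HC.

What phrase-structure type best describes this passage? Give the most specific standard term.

Both phrases have the same opening (A) and the same cadence (half cadence): the second is a restatement, not a consequent, so this is a repeated phrase rather than a period.

repeated phrase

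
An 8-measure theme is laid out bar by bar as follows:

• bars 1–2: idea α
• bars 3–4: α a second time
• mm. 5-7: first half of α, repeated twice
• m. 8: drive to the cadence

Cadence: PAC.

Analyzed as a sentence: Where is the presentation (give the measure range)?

measures 1–4

The presentation of a sentence is the basic idea (measures 1-2) plus its repetition (mm. 3–4); the presentation is therefore bars 1–4.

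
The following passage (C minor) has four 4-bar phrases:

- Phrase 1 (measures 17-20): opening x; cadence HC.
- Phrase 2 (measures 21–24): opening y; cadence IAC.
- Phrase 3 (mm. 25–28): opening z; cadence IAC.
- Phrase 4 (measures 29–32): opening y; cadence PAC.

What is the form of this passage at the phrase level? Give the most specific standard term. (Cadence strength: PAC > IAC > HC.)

contrasting double period

Four phrases in two halves: the first half (mm. 17-24) ends with an imperfect authentic cadence, the second (mm. 25–32) with a perfect authentic cadence — a large antecedent–consequent pair, i.e. a double period.
Phrase 3 begins with different material from phrase 1, making it contrasting.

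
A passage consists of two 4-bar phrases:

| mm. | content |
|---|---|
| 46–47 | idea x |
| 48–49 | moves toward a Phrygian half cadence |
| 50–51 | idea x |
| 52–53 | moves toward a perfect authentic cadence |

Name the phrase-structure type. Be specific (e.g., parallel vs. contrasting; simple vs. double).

Phrase 1 ends with a Phrygian half cadence (weaker) and phrase 2 with a perfect authentic cadence (stronger): antecedent + consequent = a period.
The two phrases open with the same material (x / x), so the period is parallel.

parallel period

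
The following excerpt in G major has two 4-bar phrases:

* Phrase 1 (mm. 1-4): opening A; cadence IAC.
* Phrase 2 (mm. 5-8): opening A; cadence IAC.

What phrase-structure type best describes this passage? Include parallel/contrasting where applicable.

repeated phrase

Both phrases have the same opening (A) and the same cadence (imperfect authentic cadence): the second is a restatement, not a consequent, so this is a repeated phrase rather than a period.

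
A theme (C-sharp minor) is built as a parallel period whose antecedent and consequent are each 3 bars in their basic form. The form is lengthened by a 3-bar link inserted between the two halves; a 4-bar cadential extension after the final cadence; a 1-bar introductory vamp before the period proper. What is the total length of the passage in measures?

Basic parallel period: 3 + 3 = 6 bars.
6 (basic form) + 3 (link) + 4 (cadential extension) + 1 (introduction) = 14.

14 measures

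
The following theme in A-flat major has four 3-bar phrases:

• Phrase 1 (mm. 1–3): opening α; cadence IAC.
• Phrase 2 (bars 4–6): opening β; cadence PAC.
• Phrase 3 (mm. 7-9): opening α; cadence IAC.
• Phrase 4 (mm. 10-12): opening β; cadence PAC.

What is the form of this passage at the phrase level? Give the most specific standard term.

The cadence pattern IAC–PAC–IAC–PAC is weak–strong twice, and phrases 3–4 restate phrases 1–2: a period heard twice, not a double period (which would end weakly at phrase 2).

repeated period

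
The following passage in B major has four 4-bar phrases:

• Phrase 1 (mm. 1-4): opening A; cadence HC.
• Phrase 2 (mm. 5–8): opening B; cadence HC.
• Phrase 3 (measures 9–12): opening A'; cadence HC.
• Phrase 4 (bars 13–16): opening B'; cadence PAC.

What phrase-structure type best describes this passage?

parallel double period

Four phrases in two halves: the first half (measures 1–8) ends with a half cadence, the second (bars 9–16) with a perfect authentic cadence — a large antecedent–consequent pair, i.e. a double period.
Phrase 3 begins with the same material as phrase 1, making it parallel.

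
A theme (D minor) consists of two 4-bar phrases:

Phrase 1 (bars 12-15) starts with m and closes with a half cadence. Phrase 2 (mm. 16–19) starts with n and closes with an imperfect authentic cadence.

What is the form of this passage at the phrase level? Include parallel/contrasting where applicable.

Phrase 1 ends with a half cadence (weaker) and phrase 2 with an imperfect authentic cadence (stronger): antecedent + consequent = a period.
The two phrases open with different material (m / n), so the period is contrasting.

contrasting period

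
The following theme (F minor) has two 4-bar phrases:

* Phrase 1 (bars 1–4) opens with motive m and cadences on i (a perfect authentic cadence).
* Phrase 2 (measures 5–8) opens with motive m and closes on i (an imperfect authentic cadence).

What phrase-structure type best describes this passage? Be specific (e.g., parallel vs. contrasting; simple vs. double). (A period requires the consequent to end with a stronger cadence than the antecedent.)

phrase group

The second phrase closes with an imperfect authentic cadence, which is not stronger than the first phrase's perfect authentic cadence; without a weak→strong cadential pair there is no antecedent–consequent relationship, so this is a phrase group rather than a period.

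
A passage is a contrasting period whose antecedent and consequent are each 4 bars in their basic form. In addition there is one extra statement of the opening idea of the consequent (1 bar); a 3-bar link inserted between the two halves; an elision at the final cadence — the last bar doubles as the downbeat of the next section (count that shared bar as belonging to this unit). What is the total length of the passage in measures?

12 measures

Basic contrasting period: 4 + 4 = 8 bars.
8 (basic form) + 1 (extra statement) + 3 (link) = 12.
The elision shares a bar with the next section but does not change this unit's count.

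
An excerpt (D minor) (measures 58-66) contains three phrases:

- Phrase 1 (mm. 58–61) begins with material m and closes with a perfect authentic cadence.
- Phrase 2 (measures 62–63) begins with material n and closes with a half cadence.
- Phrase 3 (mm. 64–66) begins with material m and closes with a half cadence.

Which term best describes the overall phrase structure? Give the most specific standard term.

phrase group

The final phrase closes with a half cadence, which is not stronger than the preceding half cadence; the 3 phrases lack an overall antecedent–consequent design and so form a phrase group.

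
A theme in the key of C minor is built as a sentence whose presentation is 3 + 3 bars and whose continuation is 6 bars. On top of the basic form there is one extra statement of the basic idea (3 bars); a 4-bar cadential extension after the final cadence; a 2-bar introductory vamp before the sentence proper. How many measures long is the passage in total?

21 measures

Basic sentence: 3 + 3 + 6 = 12 bars.
12 (basic form) + 3 (extra statement) + 4 (cadential extension) + 2 (introduction) = 21.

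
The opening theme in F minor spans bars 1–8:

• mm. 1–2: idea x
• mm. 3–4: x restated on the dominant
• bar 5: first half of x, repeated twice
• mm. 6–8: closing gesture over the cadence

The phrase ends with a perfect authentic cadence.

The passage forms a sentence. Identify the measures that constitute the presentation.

measures 1–4

The presentation of a sentence is the basic idea (bars 1–2) plus its repetition (bars 3-4); the presentation is therefore bars 1–4.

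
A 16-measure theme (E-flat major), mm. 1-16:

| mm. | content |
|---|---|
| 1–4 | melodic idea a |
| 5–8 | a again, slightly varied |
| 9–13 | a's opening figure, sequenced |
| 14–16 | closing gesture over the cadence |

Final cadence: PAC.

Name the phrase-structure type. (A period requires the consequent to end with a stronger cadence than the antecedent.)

Basic idea (mm. 1-4) + its repetition (measures 5-8) form the presentation; fragmentation and cadence (mm. 9-16) form the continuation — the 16-bar whole is a sentence.

sentence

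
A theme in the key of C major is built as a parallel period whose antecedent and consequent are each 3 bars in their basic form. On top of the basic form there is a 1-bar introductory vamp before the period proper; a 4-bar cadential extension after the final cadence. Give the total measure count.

11 measures

Basic parallel period: 3 + 3 = 6 bars.
6 (basic form) + 1 (introduction) + 4 (cadential extension) = 11.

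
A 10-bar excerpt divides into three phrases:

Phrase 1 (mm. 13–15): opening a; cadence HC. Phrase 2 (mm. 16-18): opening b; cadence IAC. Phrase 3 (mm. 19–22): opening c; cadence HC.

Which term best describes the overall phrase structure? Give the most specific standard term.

phrase group

The final phrase closes with a half cadence, which is not stronger than the preceding imperfect authentic cadence; the 3 phrases lack an overall antecedent–consequent design and so form a phrase group.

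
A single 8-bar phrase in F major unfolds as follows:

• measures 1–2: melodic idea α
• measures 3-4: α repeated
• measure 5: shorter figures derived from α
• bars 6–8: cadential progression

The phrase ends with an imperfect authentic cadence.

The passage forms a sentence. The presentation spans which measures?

The presentation of a sentence is the basic idea (mm. 1-2) plus its repetition (mm. 3–4); the presentation is therefore mm. 1–4.

measures 1–4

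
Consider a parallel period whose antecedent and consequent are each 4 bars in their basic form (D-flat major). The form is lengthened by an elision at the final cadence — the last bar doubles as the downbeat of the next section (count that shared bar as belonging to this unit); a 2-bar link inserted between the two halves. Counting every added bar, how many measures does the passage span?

Basic parallel period: 4 + 4 = 8 bars.
8 (basic form) + 2 (link) = 10.
The elision shares a bar with the next section but does not change this unit's count.

10 measures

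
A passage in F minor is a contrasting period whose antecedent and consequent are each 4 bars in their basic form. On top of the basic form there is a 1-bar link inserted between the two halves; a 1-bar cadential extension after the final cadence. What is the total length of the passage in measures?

10 measures

Basic contrasting period: 4 + 4 = 8 bars.
8 (basic form) + 1 (link) + 1 (cadential extension) = 10.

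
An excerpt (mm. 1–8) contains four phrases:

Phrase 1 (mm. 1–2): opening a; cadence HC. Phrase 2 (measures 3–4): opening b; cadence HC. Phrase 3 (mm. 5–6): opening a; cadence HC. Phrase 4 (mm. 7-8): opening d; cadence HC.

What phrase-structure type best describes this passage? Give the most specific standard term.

Phrase 4 ends with a half cadence, no stronger than phrase 2's half cadence, so the four phrases do not form a double period; nor do phrases 3–4 duplicate 1–2, so it is not a repeated period. With no phrase reaching a conclusive cadence, the passage is a phrase group.

phrase group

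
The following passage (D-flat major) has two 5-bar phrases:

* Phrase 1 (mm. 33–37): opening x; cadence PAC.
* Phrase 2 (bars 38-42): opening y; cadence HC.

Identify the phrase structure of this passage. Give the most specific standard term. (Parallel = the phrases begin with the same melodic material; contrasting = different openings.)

The second phrase closes with a half cadence, which is not stronger than the first phrase's perfect authentic cadence; without a weak→strong cadential pair there is no antecedent–consequent relationship, so this is a phrase group rather than a period.

phrase group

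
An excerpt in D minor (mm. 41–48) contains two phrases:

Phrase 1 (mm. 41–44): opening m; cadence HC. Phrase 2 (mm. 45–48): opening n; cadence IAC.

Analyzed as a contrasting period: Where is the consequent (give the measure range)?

The antecedent is the phrase ending with the weaker cadence (half cadence, phrase 1) and the consequent the one ending more conclusively (imperfect authentic cadence, phrase 2); the consequent is bars 45-48.

measures 45–48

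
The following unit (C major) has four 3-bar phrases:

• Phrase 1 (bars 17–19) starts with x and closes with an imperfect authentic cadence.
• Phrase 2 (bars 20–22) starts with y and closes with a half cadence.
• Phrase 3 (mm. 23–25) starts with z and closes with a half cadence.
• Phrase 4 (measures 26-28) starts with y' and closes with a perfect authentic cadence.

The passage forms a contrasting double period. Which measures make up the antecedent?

measures 17–22

In a double period the first pair of phrases (ending half cadence) is the large antecedent and the second pair (ending perfect authentic cadence) is the large consequent; the antecedent is measures 17–22.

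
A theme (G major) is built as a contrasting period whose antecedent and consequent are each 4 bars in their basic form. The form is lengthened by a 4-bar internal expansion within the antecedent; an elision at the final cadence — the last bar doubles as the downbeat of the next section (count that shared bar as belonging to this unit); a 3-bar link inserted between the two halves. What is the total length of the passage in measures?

15 measures

Basic contrasting period: 4 + 4 = 8 bars.
8 (basic form) + 4 (internal expansion) + 3 (link) = 15.
The elision shares a bar with the next section but does not change this unit's count.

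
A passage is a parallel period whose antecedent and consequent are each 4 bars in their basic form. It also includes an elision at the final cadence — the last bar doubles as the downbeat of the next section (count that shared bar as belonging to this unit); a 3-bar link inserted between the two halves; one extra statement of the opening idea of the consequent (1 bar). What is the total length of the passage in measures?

Basic parallel period: 4 + 4 = 8 bars.
8 (basic form) + 3 (link) + 1 (extra statement) = 12.
The elision shares a bar with the next section but does not change this unit's count.

12 measures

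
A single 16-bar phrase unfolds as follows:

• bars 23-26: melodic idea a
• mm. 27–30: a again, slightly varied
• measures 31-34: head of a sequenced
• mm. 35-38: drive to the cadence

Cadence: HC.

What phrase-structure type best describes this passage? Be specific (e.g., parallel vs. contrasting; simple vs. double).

Basic idea (measures 23–26) + its repetition (mm. 27-30) form the presentation; fragmentation and cadence (measures 31–38) form the continuation — the 16-bar whole is a sentence.

sentence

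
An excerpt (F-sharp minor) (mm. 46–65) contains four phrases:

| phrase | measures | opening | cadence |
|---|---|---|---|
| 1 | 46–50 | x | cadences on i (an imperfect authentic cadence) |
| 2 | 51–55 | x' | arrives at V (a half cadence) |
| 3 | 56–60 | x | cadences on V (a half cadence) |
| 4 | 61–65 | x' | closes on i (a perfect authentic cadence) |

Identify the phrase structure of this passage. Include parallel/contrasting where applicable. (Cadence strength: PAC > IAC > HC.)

parallel double period

Four phrases in two halves: the first half (mm. 46–55) ends with a half cadence, the second (mm. 56–65) with a perfect authentic cadence — a large antecedent–consequent pair, i.e. a double period.
Phrase 3 begins with the same material as phrase 1, making it parallel.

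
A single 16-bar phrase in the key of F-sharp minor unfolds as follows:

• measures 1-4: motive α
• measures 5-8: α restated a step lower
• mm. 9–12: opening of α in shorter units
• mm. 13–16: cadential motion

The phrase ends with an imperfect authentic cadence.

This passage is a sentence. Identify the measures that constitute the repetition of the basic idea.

The presentation of a sentence is the basic idea (measures 1–4) plus its repetition (mm. 5–8); the repetition of the basic idea is therefore bars 5–8.

measures 5–8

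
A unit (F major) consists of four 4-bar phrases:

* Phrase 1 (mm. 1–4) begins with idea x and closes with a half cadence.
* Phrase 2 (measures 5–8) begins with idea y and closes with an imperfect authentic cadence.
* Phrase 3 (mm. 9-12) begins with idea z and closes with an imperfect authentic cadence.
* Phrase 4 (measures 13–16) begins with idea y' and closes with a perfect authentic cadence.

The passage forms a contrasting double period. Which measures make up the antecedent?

In a double period the four phrases pair into a large antecedent (phrases 1–2, ending imperfect authentic cadence) and a large consequent (phrases 3–4, ending perfect authentic cadence). The antecedent spans bars 1–8.

measures 1–8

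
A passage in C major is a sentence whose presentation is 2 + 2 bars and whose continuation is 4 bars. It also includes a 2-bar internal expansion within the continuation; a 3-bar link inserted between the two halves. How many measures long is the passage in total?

13 measures

Basic sentence: 2 + 2 + 4 = 8 bars.
8 (basic form) + 2 (internal expansion) + 3 (link) = 13.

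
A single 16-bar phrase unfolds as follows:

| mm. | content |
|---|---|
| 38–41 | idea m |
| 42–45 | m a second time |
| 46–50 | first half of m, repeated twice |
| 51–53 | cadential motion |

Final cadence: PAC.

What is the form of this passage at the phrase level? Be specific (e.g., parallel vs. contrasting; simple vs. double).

sentence

Basic idea (mm. 38–41) + its repetition (mm. 42-45) form the presentation; fragmentation and cadence (bars 46–53) form the continuation — the 16-bar whole is a sentence.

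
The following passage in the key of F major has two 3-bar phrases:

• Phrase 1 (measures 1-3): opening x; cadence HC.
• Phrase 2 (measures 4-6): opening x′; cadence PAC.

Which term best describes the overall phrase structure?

parallel period

Phrase 1 ends with a half cadence (weaker) and phrase 2 with a perfect authentic cadence (stronger): antecedent + consequent = a period.
The two phrases open with the same material (x / x′), so the period is parallel.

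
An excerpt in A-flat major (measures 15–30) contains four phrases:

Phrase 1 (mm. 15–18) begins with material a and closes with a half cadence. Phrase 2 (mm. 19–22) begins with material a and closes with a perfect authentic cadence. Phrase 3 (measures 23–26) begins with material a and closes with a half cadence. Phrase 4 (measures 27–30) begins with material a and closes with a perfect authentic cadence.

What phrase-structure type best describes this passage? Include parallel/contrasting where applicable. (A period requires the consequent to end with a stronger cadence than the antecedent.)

repeated period

The cadence pattern HC–PAC–HC–PAC is weak–strong twice, and phrases 3–4 restate phrases 1–2: a period heard twice, not a double period (which would end weakly at phrase 2).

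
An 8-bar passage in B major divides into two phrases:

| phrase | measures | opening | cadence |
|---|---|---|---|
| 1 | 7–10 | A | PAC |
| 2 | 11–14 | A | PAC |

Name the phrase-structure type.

Both phrases have the same opening (A) and the same cadence (perfect authentic cadence): the second is a restatement, not a consequent, so this is a repeated phrase rather than a period.

repeated phrase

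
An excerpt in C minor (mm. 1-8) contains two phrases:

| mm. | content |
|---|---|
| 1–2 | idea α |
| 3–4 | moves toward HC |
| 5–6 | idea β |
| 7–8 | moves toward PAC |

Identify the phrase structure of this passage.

contrasting period

Phrase 1 ends with a half cadence (weaker) and phrase 2 with a perfect authentic cadence (stronger): antecedent + consequent = a period.
The two phrases open with different material (α / β), so the period is contrasting.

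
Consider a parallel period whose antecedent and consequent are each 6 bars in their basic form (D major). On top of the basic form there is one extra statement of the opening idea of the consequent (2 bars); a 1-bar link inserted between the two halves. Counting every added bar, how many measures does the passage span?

Basic parallel period: 6 + 6 = 12 bars.
12 (basic form) + 2 (extra statement) + 1 (link) = 15.

15 measures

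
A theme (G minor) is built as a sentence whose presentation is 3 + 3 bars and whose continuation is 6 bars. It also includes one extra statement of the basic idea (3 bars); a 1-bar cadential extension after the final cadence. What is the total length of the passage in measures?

Basic sentence: 3 + 3 + 6 = 12 bars.
12 (basic form) + 3 (extra statement) + 1 (cadential extension) = 16.

16 measures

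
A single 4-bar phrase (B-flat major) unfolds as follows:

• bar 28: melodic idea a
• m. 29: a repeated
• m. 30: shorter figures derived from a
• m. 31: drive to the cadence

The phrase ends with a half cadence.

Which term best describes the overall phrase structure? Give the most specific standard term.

sentence

Basic idea (bar 28) + its repetition (m. 29) form the presentation; fragmentation and cadence (mm. 30-31) form the continuation — the 4-bar whole is a sentence.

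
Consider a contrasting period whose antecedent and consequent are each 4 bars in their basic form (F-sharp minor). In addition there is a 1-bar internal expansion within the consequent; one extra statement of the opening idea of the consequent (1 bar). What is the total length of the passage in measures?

10 measures

Basic contrasting period: 4 + 4 = 8 bars.
8 (basic form) + 1 (internal expansion) + 1 (extra statement) = 10.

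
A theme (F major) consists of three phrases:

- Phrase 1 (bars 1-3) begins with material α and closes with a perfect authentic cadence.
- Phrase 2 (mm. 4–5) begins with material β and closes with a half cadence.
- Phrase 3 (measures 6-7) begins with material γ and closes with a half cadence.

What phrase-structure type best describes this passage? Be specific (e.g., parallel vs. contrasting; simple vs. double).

The final phrase closes with a half cadence, which is not stronger than the preceding half cadence; the 3 phrases lack an overall antecedent–consequent design and so form a phrase group.

phrase group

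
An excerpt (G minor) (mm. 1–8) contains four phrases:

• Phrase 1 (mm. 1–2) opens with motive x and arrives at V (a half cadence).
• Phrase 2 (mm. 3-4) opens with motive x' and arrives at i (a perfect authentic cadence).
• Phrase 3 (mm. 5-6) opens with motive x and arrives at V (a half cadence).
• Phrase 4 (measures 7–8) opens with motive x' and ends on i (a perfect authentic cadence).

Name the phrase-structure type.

The cadence pattern HC–PAC–HC–PAC is weak–strong twice, and phrases 3–4 restate phrases 1–2: a period heard twice, not a double period (which would end weakly at phrase 2).

repeated period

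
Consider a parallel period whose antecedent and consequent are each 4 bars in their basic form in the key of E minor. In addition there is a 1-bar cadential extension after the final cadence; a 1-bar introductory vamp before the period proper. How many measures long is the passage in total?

Basic parallel period: 4 + 4 = 8 bars.
8 (basic form) + 1 (cadential extension) + 1 (introduction) = 10.

10 measures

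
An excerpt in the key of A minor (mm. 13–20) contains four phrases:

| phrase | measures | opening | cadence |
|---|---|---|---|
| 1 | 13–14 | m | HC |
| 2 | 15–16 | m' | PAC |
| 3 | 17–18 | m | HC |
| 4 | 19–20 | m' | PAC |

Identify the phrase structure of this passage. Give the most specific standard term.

repeated period

The cadence pattern HC–PAC–HC–PAC is weak–strong twice, and phrases 3–4 restate phrases 1–2: a period heard twice, not a double period (which would end weakly at phrase 2).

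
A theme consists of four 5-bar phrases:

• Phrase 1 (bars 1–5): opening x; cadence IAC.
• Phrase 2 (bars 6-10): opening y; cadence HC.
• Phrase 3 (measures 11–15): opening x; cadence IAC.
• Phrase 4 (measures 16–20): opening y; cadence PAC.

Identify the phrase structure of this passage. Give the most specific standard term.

parallel double period

Four phrases in two halves: the first half (mm. 1–10) ends with a half cadence, the second (measures 11-20) with a perfect authentic cadence — a large antecedent–consequent pair, i.e. a double period.
Phrase 3 begins with the same material as phrase 1, making it parallel.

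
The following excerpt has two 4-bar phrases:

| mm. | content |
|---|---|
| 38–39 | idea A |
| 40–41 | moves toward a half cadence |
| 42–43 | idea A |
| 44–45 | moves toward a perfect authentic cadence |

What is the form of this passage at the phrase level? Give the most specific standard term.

Phrase 1 ends with a half cadence (weaker) and phrase 2 with a perfect authentic cadence (stronger): antecedent + consequent = a period.
The two phrases open with the same material (A / A), so the period is parallel.

parallel period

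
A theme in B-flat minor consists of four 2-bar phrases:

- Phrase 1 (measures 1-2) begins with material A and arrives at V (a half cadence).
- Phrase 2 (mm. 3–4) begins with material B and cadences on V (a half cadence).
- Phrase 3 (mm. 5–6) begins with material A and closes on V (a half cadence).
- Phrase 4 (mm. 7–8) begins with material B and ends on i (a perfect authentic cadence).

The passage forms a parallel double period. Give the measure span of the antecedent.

In a double period the first pair of phrases (ending half cadence) is the large antecedent and the second pair (ending perfect authentic cadence) is the large consequent; the antecedent is measures 1–4.

measures 1–4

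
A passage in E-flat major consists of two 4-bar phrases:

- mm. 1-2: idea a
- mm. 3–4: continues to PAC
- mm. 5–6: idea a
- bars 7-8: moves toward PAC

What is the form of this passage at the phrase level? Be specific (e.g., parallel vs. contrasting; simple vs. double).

Both phrases have the same opening (a) and the same cadence (perfect authentic cadence): the second is a restatement, not a consequent, so this is a repeated phrase rather than a period.

repeated phrase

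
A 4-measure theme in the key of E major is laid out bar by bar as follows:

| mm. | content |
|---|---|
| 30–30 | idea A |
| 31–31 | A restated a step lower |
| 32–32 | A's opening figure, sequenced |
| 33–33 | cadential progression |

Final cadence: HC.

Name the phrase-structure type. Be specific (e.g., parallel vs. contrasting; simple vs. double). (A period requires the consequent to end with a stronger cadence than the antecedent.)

sentence

Basic idea (m. 30) + its repetition (bar 31) form the presentation; fragmentation and cadence (measures 32–33) form the continuation — the 4-bar whole is a sentence.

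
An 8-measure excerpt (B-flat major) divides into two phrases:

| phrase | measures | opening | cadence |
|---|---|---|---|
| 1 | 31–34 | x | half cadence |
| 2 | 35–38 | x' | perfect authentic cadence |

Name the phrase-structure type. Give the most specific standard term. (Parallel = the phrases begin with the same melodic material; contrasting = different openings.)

parallel period

Phrase 1 ends with a half cadence (weaker) and phrase 2 with a perfect authentic cadence (stronger): antecedent + consequent = a period.
The two phrases open with the same material (x / x'), so the period is parallel.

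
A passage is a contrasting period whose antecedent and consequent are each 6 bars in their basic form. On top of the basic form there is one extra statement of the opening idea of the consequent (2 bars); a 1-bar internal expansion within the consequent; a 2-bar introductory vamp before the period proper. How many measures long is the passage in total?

Basic contrasting period: 6 + 6 = 12 bars.
12 (basic form) + 2 (extra statement) + 1 (internal expansion) + 2 (introduction) = 17.

17 measures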